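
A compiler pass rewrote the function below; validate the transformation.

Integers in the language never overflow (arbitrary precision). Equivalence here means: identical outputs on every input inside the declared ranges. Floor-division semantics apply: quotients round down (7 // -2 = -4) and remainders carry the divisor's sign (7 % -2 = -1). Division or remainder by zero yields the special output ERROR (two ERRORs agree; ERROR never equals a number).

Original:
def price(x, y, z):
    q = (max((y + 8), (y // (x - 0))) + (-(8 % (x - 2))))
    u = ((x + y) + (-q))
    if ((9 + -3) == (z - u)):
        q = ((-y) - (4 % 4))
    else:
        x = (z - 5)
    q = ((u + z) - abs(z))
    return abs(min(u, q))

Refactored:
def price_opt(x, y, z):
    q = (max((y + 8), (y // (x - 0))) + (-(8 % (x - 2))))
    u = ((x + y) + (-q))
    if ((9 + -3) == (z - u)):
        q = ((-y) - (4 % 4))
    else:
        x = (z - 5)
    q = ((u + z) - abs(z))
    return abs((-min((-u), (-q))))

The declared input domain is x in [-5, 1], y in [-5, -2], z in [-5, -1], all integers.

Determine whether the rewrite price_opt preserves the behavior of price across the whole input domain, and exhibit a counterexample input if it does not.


The rewrite breaks on x=-5, y=-5, z=-5, where the results are 29 and 19.
price: q = 9; u = -19; ((9 + -3) == (z - u)) -> false; x = -10; q = -29; return 29
price_opt: q = 9; u = -19; ((9 + -3) == (z - u)) -> false; x = -10; q = -29; return 19
verdict: not equivalent; witness: x=-5, y=-5, z=-5


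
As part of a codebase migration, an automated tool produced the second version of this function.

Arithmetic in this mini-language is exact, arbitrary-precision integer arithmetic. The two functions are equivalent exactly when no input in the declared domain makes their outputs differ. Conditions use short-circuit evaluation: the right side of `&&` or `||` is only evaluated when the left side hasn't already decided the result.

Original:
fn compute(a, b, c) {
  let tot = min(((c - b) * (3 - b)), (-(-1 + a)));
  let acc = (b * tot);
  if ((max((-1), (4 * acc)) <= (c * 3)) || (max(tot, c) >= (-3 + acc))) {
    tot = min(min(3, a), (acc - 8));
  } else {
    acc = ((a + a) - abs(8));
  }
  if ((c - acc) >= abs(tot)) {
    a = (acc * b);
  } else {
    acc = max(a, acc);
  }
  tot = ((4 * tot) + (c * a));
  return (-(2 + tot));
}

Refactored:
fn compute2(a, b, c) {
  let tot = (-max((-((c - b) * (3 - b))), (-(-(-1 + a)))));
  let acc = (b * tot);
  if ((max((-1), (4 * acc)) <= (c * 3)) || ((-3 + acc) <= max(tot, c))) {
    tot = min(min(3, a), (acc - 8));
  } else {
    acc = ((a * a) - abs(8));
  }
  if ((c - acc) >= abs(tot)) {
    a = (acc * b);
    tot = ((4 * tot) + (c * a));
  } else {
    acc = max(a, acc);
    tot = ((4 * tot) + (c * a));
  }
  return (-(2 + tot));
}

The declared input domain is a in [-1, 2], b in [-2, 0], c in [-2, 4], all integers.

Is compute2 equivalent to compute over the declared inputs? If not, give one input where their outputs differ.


Take a=-1, b=-1, c=-2.
compute: tot becomes -4; next acc becomes 4; next ((max((-1), (4 * acc)) <= (c * 3)) || (max(tot, c) >= (-3 + acc))) evaluates to false; next acc becomes -10; next ((c - acc) >= abs(tot)) evaluates to true; next a becomes 10; next tot becomes -36; next final value 34
compute2: tot becomes -4; next acc becomes 4; next ((max((-1), (4 * acc)) <= (c * 3)) || ((-3 + acc) <= max(tot, c))) evaluates to false; next acc becomes -7; next ((c - acc) >= abs(tot)) evaluates to true; next a becomes 7; next tot becomes -30; next final value 28
34 and 28 differ, so these are not the same function on this domain.
verdict: not equivalent; witness: a=-1, b=-1, c=-2


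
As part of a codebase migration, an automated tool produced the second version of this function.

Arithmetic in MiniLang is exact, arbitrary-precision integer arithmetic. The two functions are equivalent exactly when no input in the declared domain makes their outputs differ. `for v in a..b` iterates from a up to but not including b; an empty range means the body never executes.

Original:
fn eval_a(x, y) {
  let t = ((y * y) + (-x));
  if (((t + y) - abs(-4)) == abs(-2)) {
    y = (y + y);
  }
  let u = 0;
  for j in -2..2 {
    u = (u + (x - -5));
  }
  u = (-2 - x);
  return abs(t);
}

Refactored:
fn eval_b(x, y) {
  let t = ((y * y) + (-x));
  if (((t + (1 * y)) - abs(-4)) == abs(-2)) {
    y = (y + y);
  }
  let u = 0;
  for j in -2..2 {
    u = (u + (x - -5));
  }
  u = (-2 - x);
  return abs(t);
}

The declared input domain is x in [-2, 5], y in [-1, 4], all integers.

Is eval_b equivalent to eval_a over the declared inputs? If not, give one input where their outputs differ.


The two are interchangeable: arithmetic usage differs, plus constant usage differs, and every declared input agrees.
One worked example (x=5, y=-1) — eval_a: t=-4, then (((t + y) - abs(-4)) == abs(-2)) is false, then u=0, then (j=-2), then u=10, then (j=-1), then u=20, then (j=0), then u=30, then (j=1), then u=40, then u=-7, then returns 4; eval_b: t=-4, then (((t + (1 * y)) - abs(-4)) == abs(-2)) is false, then u=0, then (j=-2), then u=10, then (j=-1), then u=20, then (j=0), then u=30, then (j=1), then u=40, then u=-7, then returns 4; agreement on 4.
An exhaustive pass over the 48 declared inputs shows identical outputs.
verdict: equivalent


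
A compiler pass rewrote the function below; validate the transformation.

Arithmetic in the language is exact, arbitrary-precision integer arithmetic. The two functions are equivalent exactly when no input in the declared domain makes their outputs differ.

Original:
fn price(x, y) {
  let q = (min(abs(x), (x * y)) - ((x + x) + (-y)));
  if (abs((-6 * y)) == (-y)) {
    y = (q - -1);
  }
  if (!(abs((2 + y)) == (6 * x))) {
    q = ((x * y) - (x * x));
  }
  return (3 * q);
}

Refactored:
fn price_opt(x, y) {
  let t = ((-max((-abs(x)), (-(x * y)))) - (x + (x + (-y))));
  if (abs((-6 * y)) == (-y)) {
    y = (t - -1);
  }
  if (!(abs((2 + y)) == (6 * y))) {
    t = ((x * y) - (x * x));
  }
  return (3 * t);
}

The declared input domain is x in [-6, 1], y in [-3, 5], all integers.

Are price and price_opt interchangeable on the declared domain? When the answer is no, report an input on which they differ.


The rewrite breaks on x=0, y=-2, where the results are -6 and 0.
price: q=-2, then (abs((-6 * y)) == (-y)) is false, then (!(abs((2 + y)) == (6 * x))) is false, then returns -6
price_opt: t=-2, then (abs((-6 * y)) == (-y)) is false, then (!(abs((2 + y)) == (6 * y))) is true, then t=0, then returns 0
verdict: not equivalent; witness: x=0, y=-2


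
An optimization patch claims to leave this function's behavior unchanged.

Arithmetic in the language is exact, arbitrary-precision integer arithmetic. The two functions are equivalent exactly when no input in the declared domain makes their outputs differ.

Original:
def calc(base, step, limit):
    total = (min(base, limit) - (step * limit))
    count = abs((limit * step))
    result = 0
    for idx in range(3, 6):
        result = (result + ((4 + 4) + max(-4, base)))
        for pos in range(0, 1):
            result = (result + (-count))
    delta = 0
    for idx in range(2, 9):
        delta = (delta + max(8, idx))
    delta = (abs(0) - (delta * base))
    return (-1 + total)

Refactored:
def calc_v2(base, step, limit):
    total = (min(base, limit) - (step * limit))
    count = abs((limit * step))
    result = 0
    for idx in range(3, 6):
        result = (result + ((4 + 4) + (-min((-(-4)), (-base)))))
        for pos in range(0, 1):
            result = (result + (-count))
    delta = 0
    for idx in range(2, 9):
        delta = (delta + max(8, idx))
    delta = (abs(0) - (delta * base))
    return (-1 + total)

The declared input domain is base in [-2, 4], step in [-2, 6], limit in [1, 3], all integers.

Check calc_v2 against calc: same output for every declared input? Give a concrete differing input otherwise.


Equivalent — the differences include min/max/abs usage differs, yet no declared input distinguishes the two.
Spot check at base=1, step=2, limit=3 — calc: total := -5 | count := 6 | result := 0 | iter idx=3: | result := 9 | iter pos=0: | result := 3 | iter idx=4: | result := 12 | iter pos=0: | result := 6 | iter idx=5: | result := 15 | iter pos=0: | result := 9 | delta := 0 | iter idx=2: | delta := 8 | iter idx=3: | delta := 16 | iter idx=4: | delta := 24 | iter idx=5: | delta := 32 | iter idx=6: | delta := 40 | iter idx=7: | delta := 48 | iter idx=8: | delta := 56 | delta := -56 | result -6. calc_v2: total := -5 | count := 6 | result := 0 | iter idx=3: | result := 9 | iter pos=0: | result := 3 | iter idx=4: | result := 12 | iter pos=0: | result := 6 | iter idx=5: | result := 15 | iter pos=0: | result := 9 | delta := 0 | iter idx=2: | delta := 8 | iter idx=3: | delta := 16 | iter idx=4: | delta := 24 | iter idx=5: | delta := 32 | iter idx=6: | delta := 40 | iter idx=7: | delta := 48 | iter idx=8: | delta := 56 | delta := -56 | result -6. Both give -6.
An exhaustive pass over the 189 declared inputs shows identical outputs.
verdict: equivalent


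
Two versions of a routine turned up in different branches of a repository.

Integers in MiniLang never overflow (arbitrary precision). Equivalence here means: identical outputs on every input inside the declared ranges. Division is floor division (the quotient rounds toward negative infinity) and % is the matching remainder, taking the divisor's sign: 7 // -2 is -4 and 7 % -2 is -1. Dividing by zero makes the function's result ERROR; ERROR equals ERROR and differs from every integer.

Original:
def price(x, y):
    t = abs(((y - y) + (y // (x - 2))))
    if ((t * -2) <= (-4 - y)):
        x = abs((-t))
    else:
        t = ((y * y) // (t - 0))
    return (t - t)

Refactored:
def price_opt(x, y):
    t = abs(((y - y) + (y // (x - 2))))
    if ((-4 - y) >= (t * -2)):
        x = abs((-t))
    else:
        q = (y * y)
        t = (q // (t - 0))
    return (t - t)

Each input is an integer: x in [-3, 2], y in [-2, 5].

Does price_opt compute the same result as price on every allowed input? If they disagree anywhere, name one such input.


Reading the diff, among the changes: comparison usage differs, and local variable names differ, and statement counts differ.
Spot check at x=2, y=4 — price: a zero divisor aborts: ERROR. price_opt: a zero divisor aborts: ERROR. Both give ERROR.
Every one of the 48 inputs gives matching results.
verdict: equivalent


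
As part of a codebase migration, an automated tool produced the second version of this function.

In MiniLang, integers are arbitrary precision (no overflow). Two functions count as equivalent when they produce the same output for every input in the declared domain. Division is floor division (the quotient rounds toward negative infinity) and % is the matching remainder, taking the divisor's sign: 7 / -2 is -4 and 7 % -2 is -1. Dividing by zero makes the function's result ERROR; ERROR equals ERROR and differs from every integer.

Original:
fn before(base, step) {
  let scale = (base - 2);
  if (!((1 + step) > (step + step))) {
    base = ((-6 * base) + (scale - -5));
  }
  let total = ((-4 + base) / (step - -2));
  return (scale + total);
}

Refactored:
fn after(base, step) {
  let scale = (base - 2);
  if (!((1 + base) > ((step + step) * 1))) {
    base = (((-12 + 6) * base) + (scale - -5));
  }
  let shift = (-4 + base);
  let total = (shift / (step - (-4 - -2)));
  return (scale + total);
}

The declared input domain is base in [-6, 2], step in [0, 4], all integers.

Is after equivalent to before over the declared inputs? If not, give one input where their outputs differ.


These are not equivalent — on base=-6, step=0 the outputs split (-13 vs 6).
before: scale becomes -8; next (!((1 + step) > (step + step))) evaluates to false; next total becomes -5; next final value -13
after: scale becomes -8; next (!((1 + base) > ((step + step) * 1))) evaluates to true; next base becomes 33; next shift becomes 29; next total becomes 14; next final value 6
verdict: not equivalent; witness: base=-6, step=0


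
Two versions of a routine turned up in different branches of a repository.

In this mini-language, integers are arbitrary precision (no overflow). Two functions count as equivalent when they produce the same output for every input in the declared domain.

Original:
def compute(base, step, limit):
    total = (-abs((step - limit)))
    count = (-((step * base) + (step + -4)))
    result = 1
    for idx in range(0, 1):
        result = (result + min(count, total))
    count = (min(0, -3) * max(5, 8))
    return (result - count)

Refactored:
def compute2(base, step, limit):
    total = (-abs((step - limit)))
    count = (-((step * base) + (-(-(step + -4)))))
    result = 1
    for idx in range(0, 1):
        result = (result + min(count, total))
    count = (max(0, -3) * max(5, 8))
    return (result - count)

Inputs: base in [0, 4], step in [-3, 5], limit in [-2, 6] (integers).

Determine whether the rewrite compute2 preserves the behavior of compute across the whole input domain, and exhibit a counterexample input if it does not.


There is a counterexample at base=0, step=-3, limit=-2: 24 on one side, 0 on the other.
compute: total := -1 | count := 7 | result := 1 | iter idx=0: | result := 0 | count := -24 | result 24
compute2: total := -1 | count := 7 | result := 1 | iter idx=0: | result := 0 | count := 0 | result 0
verdict: not equivalent; witness: base=0, step=-3, limit=-2


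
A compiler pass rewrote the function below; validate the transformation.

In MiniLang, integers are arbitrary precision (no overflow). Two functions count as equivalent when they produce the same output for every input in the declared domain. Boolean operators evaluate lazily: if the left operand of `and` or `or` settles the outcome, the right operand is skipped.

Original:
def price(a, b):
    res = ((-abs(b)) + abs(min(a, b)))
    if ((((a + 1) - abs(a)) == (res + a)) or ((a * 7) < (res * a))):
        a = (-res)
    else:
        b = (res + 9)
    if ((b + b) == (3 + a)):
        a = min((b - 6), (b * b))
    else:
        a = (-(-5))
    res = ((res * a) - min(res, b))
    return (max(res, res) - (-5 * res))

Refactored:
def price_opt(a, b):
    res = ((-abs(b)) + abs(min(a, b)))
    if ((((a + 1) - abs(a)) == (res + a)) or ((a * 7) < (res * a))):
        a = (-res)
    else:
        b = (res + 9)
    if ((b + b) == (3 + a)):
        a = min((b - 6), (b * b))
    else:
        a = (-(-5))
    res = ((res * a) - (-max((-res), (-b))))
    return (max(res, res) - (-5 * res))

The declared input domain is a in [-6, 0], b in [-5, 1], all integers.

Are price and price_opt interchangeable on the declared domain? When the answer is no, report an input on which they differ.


The two versions differ — the changes include min/max/abs usage differs.
Spot check at a=-1, b=-5 — price: res becomes 0; next ((((a + 1) - abs(a)) == (res + a)) or ((a * 7) < (res * a))) evaluates to true; next a becomes 0; next ((b + b) == (3 + a)) evaluates to false; next a becomes 5; next res becomes 5; next final value 30. price_opt: res becomes 0; next ((((a + 1) - abs(a)) == (res + a)) or ((a * 7) < (res * a))) evaluates to true; next a becomes 0; next ((b + b) == (3 + a)) evaluates to false; next a becomes 5; next res becomes 5; next final value 30. Both give 30.
Sweeping the whole domain (49 inputs) finds no disagreement.
verdict: equivalent


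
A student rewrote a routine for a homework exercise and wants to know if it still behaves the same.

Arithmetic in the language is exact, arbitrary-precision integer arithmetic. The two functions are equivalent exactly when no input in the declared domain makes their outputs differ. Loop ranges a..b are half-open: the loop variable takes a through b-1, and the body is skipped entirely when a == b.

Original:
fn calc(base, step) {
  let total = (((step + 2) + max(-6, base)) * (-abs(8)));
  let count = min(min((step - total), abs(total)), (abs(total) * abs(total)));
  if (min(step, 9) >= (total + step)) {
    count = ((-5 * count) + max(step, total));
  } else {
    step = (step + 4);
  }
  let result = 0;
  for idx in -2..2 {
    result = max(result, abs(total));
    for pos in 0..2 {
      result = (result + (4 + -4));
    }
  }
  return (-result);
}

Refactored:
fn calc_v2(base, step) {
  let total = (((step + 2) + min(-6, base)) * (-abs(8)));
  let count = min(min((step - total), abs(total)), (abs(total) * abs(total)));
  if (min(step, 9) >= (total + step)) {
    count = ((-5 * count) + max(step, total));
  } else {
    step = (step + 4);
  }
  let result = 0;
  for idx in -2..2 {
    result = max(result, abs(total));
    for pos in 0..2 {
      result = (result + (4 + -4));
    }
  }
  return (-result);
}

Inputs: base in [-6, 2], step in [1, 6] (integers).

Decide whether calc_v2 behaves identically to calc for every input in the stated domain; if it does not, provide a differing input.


Evaluate both at base=-5, step=1.
calc: total becomes 16; next count becomes -15; next (min(step, 9) >= (total + step)) evaluates to false; next step becomes 5; next result becomes 0; next at idx=-2:; next result becomes 16; next at pos=0:; next result becomes 16; next at pos=1:; next result becomes 16; next at idx=-1:; next result becomes 16; next at pos=0:; next result becomes 16; next at pos=1:; next result becomes 16; next at idx=0:; next result becomes 16; next at pos=0:; next result becomes 16; next at pos=1:; next result becomes 16; next at idx=1:; next result becomes 16; next at pos=0:; next result becomes 16; next at pos=1:; next result becomes 16; next final value -16
calc_v2: total becomes 24; next count becomes -23; next (min(step, 9) >= (total + step)) evaluates to false; next step becomes 5; next result becomes 0; next at idx=-2:; next result becomes 24; next at pos=0:; next result becomes 24; next at pos=1:; next result becomes 24; next at idx=-1:; next result becomes 24; next at pos=0:; next result becomes 24; next at pos=1:; next result becomes 24; next at idx=0:; next result becomes 24; next at pos=0:; next result becomes 24; next at pos=1:; next result becomes 24; next at idx=1:; next result becomes 24; next at pos=0:; next result becomes 24; next at pos=1:; next result becomes 24; next final value -24
-16 vs -24 — the two versions disagree here.
verdict: not equivalent; witness: base=-5, step=1


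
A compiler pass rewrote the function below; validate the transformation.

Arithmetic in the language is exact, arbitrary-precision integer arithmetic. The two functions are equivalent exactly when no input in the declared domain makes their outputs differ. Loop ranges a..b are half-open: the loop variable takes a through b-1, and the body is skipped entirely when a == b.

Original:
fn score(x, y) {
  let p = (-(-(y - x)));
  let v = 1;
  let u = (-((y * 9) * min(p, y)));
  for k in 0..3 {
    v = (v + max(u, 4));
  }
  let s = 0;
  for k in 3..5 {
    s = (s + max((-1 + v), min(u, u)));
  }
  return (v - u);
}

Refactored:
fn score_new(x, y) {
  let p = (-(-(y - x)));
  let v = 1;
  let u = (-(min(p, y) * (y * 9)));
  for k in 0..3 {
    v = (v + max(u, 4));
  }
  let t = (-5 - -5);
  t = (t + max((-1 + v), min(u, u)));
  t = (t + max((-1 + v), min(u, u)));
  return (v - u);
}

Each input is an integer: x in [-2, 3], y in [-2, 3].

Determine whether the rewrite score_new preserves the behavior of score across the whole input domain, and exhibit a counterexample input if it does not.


The two are interchangeable: local variable names differ, loop structure differs, constant usage differs, arithmetic usage differs, min/max/abs usage differs, and every declared input agrees.
One worked example (x=1, y=-2) — score: p=-3, then v=1, then u=-54, then (k=0), then v=5, then (k=1), then v=9, then (k=2), then v=13, then s=0, then (k=3), then s=12, then (k=4), then s=24, then returns 67; score_new: p=-3, then v=1, then u=-54, then (k=0), then v=5, then (k=1), then v=9, then (k=2), then v=13, then t=0, then t=12, then t=24, then returns 67; agreement on 67.
Every one of the 36 inputs gives matching results.
verdict: equivalent


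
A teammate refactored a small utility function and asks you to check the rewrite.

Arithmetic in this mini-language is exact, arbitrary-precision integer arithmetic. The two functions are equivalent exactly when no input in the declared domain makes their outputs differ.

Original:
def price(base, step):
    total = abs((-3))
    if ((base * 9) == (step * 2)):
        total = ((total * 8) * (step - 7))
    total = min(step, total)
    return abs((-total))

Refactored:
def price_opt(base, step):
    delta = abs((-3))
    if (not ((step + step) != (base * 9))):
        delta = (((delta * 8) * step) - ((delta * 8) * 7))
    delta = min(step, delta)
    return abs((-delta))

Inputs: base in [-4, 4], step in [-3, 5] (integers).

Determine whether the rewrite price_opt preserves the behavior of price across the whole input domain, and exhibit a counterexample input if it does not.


Side by side, the visible changes include: boolean connective usage differs; and comparison usage differs; and constant usage differs; and local variable names differ; and arithmetic usage differs.
As a probe, take base=2, step=5: price runs total becomes 3; next ((base * 9) == (step * 2)) evaluates to false; next total becomes 3; next final value 3; price_opt runs delta becomes 3; next (not ((step + step) != (base * 9))) evaluates to false; next delta becomes 3; next final value 3; both end at 3.
Every one of the 81 inputs gives matching results.
verdict: equivalent


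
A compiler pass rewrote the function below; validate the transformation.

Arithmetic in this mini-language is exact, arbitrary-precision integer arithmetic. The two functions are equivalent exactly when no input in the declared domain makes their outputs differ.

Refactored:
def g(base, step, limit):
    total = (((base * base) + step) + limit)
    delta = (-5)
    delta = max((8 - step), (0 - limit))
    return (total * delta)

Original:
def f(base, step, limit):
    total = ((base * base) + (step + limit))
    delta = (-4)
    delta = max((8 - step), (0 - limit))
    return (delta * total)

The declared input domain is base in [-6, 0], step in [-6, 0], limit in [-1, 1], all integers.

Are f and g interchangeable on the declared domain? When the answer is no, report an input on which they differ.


The one real change (`4` became `5`) has no effect anywhere in the declared ranges.
Tracing base=0, step=0, limit=1: f: total = 1; delta = -4; delta = 8; return 8 | g: total = 1; delta = -5; delta = 8; return 8 — matching result 8.
Every one of the 147 inputs gives matching results.
verdict: equivalent


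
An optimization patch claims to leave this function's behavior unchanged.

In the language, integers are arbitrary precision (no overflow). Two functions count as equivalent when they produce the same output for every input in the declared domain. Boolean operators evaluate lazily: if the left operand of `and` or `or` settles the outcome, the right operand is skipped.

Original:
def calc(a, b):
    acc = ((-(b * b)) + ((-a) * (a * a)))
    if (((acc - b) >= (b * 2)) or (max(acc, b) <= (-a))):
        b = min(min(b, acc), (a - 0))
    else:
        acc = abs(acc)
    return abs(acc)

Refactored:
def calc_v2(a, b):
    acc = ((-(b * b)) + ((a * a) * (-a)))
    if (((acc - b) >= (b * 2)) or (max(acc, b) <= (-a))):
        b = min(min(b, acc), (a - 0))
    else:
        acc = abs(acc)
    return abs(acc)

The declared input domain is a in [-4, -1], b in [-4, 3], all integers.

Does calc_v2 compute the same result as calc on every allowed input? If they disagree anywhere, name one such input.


Reading the diff, among the changes: same computation, different form.
As a probe, take a=-4, b=1: calc runs acc=63, then (((acc - b) >= (b * 2)) or (max(acc, b) <= (-a))) is true, then b=-4, then returns 63; calc_v2 runs acc=63, then (((acc - b) >= (b * 2)) or (max(acc, b) <= (-a))) is true, then b=-4, then returns 63; both end at 63.
Checked all 32 inputs in the declared domain: the outputs agree on every one.
verdict: equivalent


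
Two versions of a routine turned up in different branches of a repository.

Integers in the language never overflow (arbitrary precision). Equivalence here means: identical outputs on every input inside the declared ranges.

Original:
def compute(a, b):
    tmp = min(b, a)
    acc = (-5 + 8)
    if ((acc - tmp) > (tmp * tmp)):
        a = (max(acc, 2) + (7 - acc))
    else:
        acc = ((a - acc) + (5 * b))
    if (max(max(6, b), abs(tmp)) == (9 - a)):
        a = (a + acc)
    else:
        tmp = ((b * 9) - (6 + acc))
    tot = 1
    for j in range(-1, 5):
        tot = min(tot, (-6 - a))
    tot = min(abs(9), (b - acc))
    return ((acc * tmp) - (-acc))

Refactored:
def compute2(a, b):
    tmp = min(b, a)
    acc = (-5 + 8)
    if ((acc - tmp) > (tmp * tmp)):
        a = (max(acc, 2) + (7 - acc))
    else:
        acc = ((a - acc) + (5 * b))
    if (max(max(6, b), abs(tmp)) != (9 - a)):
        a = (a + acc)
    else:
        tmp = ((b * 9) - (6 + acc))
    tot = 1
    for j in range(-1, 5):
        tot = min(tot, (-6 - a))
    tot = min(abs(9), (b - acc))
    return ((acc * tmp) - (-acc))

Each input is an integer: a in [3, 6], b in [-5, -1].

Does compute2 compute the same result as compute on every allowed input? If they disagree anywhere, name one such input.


Take a=3, b=-5.
compute: tmp=-5, then acc=3, then ((acc - tmp) > (tmp * tmp)) is false, then acc=-25, then (max(max(6, b), abs(tmp)) == (9 - a)) is true, then a=-22, then tot=1, then (j=-1), then tot=1, then (j=0), then tot=1, then (j=1), then tot=1, then (j=2), then tot=1, then (j=3), then tot=1, then (j=4), then tot=1, then tot=9, then returns 100
compute2: tmp=-5, then acc=3, then ((acc - tmp) > (tmp * tmp)) is false, then acc=-25, then (max(max(6, b), abs(tmp)) != (9 - a)) is false, then tmp=-26, then tot=1, then (j=-1), then tot=-9, then (j=0), then tot=-9, then (j=1), then tot=-9, then (j=2), then tot=-9, then (j=3), then tot=-9, then (j=4), then tot=-9, then tot=9, then returns 625
100 vs 625 — the two versions disagree here.
verdict: not equivalent; witness: a=3, b=-5


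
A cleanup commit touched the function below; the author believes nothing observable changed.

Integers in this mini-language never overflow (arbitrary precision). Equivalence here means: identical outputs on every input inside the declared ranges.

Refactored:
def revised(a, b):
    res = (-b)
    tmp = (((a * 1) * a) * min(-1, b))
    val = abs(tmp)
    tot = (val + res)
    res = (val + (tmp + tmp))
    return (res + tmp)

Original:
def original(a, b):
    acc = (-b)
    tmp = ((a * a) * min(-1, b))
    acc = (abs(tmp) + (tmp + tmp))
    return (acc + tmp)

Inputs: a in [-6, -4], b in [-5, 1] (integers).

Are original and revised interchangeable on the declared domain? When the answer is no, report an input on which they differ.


Equivalent. A substantive addition is an assignment to `tot` whose value nothing reads; no result depends on it.
Checked all 21 inputs in the declared domain: the outputs agree on every one.
Spot check at a=-5, b=-5 — original: acc = 5; tmp = -125; acc = -125; return -250. revised: res = 5; tmp = -125; val = 125; tot = 130; res = -125; return -250. Both give -250.
verdict: equivalent


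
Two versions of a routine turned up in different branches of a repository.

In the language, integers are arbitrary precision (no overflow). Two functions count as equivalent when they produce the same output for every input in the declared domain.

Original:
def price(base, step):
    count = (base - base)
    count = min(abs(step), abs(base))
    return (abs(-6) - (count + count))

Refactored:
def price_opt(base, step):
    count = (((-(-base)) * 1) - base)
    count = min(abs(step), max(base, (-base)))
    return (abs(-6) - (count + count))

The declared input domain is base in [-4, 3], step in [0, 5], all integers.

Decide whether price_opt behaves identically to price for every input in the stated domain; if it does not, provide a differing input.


The two versions differ — the changes include arithmetic usage differs; and constant usage differs; and min/max/abs usage differs.
One worked example (base=-3, step=5) — price: count becomes 0; next count becomes 3; next final value 0; price_opt: count becomes 0; next count becomes 3; next final value 0; agreement on 0.
An exhaustive pass over the 48 declared inputs shows identical outputs.
verdict: equivalent


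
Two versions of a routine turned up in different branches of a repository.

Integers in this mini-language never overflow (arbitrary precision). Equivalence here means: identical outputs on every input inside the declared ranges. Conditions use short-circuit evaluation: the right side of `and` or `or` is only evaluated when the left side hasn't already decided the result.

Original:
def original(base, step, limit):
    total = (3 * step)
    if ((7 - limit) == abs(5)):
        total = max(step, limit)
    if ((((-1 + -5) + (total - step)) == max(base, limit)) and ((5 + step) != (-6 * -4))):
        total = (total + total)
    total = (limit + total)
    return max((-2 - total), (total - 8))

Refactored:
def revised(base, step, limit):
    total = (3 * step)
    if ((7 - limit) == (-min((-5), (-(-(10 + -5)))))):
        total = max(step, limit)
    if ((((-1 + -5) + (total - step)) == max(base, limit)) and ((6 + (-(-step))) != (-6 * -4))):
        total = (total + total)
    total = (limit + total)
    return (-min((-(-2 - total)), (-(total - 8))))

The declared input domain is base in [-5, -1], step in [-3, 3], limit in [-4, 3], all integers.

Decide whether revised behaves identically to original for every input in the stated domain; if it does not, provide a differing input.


Although `5` became `6`, no input in the stated domain can expose it; all 280 inputs agree.
verdict: equivalent


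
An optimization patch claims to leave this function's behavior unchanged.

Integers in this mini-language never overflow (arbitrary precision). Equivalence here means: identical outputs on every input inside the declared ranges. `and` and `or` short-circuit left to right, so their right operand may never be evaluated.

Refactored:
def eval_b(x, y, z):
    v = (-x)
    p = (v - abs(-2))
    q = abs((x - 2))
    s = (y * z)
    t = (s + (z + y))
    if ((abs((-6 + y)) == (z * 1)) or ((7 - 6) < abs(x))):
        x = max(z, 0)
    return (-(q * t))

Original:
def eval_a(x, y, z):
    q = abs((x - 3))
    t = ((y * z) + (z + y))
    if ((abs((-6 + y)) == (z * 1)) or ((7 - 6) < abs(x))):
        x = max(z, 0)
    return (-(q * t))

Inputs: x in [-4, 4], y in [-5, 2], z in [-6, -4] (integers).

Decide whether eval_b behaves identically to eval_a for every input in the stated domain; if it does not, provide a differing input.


Input x=-4, y=-5, z=-6: -133 from eval_a versus -114 from eval_b.
verdict: not equivalent; witness: x=-4, y=-5, z=-6


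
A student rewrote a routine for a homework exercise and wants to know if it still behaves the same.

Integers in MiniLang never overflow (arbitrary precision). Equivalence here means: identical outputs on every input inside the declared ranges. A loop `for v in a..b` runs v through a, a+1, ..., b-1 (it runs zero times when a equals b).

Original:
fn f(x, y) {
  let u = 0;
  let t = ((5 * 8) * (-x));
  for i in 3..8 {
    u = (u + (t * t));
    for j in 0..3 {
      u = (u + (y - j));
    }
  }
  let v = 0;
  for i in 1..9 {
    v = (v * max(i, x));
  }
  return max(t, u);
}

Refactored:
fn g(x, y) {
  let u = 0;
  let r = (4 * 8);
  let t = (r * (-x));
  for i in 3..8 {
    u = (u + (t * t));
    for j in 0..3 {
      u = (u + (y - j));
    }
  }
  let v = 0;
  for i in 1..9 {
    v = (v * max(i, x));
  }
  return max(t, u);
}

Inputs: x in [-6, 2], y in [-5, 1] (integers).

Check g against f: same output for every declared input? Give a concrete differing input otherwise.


Take x=-6, y=-5.
f: u = 0; t = 240; [i=3]; u = 57600; [j=0]; u = 57595; [j=1]; u = 57589; [j=2]; u = 57582; [i=4]; u = 115182; [j=0]; u = 115177; [j=1]; u = 115171; [j=2]; u = 115164; [i=5]; u = 172764; [j=0]; u = 172759; [j=1]; u = 172753; [j=2]; u = 172746; [i=6]; u = 230346; [j=0]; u = 230341; [j=1]; u = 230335; [j=2]; u = 230328; [i=7]; u = 287928; [j=0]; u = 287923; [j=1]; u = 287917; [j=2]; u = 287910; v = 0; [i=1]; v = 0; [i=2]; v = 0; [i=3]; v = 0; [i=4]; v = 0; [i=5]; v = 0; [i=6]; v = 0; [i=7]; v = 0; [i=8]; v = 0; return 287910
g: u = 0; r = 32; t = 192; [i=3]; u = 36864; [j=0]; u = 36859; [j=1]; u = 36853; [j=2]; u = 36846; [i=4]; u = 73710; [j=0]; u = 73705; [j=1]; u = 73699; [j=2]; u = 73692; [i=5]; u = 110556; [j=0]; u = 110551; [j=1]; u = 110545; [j=2]; u = 110538; [i=6]; u = 147402; [j=0]; u = 147397; [j=1]; u = 147391; [j=2]; u = 147384; [i=7]; u = 184248; [j=0]; u = 184243; [j=1]; u = 184237; [j=2]; u = 184230; v = 0; [i=1]; v = 0; [i=2]; v = 0; [i=3]; v = 0; [i=4]; v = 0; [i=5]; v = 0; [i=6]; v = 0; [i=7]; v = 0; [i=8]; v = 0; return 184230
287910 against 184230: the behavior changed.
verdict: not equivalent; witness: x=-6, y=-5


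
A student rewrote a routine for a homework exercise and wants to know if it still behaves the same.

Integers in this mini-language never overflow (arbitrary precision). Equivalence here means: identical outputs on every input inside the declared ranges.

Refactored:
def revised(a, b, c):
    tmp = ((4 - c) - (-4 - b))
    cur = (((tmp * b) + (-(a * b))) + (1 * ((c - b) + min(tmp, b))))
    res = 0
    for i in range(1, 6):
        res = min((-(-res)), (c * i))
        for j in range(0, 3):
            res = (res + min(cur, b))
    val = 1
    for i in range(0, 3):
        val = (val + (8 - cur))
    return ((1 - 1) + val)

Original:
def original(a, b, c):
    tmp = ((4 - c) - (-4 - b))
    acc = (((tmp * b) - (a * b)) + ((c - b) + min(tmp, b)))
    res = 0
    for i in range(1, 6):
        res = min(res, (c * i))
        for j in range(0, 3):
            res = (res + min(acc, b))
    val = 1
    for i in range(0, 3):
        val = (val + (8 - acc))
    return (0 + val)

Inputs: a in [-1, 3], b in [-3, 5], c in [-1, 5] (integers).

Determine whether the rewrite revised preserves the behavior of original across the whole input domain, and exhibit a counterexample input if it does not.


Although local variable names differ; and arithmetic usage differs; and constant usage differs, 315/315 inputs agree.
verdict: equivalent


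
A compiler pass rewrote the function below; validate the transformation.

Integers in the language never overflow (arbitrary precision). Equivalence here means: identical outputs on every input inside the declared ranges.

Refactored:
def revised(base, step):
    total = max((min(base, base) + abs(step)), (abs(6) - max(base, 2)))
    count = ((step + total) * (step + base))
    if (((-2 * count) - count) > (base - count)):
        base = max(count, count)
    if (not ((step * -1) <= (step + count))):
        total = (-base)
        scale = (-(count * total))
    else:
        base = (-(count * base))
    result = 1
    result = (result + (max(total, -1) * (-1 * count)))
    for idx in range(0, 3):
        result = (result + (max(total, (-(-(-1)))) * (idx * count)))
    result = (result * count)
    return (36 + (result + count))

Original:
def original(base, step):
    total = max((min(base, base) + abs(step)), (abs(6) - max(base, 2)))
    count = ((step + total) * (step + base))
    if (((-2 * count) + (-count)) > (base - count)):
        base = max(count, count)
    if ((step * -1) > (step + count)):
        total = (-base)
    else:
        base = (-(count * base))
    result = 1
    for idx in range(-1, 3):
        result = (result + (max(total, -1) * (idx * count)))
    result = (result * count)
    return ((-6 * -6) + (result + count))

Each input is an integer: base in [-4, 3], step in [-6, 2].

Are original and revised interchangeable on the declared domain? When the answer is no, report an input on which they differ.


The two versions differ — the changes include constant usage differs, and statement counts differ, and local variable names differ, and comparison usage differs, and loop structure differs, and boolean connective usage differs, and arithmetic usage differs, and min/max/abs usage differs.
Spot check at base=-4, step=-2 — original: total becomes 4; next count becomes -12; next (((-2 * count) + (-count)) > (base - count)) evaluates to true; next base becomes -12; next ((step * -1) > (step + count)) evaluates to true; next total becomes 12; next result becomes 1; next at idx=-1:; next result becomes 145; next at idx=0:; next result becomes 145; next at idx=1:; next result becomes 1; next at idx=2:; next result becomes -287; next result becomes 3444; next final value 3468. revised: total becomes 4; next count becomes -12; next (((-2 * count) - count) > (base - count)) evaluates to true; next base becomes -12; next (not ((step * -1) <= (step + count))) evaluates to true; next total becomes 12; next scale becomes 144; next result becomes 1; next result becomes 145; next at idx=0:; next result becomes 145; next at idx=1:; next result becomes 1; next at idx=2:; next result becomes -287; next result becomes 3444; next final value 3468. Both give 3468.
Sweeping the whole domain (72 inputs) finds no disagreement.
verdict: equivalent


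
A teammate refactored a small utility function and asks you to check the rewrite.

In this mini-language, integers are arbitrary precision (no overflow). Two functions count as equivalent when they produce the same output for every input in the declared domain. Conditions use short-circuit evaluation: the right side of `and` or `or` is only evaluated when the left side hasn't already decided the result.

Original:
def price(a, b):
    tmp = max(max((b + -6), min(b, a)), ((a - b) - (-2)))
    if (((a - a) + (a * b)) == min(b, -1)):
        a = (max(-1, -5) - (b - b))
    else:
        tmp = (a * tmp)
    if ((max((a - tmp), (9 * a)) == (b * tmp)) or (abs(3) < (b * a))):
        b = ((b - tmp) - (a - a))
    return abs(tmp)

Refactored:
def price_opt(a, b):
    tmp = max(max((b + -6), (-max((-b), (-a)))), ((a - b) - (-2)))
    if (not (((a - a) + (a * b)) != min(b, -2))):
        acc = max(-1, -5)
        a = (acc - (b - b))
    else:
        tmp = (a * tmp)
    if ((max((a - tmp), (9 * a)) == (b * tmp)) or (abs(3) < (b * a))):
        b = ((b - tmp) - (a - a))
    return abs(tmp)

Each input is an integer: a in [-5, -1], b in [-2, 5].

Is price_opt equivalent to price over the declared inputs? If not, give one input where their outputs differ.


Take a=-2, b=1.
price: tmp becomes -1; next (((a - a) + (a * b)) == min(b, -1)) evaluates to false; next tmp becomes 2; next ((max((a - tmp), (9 * a)) == (b * tmp)) or (abs(3) < (b * a))) evaluates to false; next final value 2
price_opt: tmp becomes -1; next (not (((a - a) + (a * b)) != min(b, -2))) evaluates to true; next acc becomes -1; next a becomes -1; next ((max((a - tmp), (9 * a)) == (b * tmp)) or (abs(3) < (b * a))) evaluates to false; next final value 1
2 != 1, so the rewrite changes behavior.
verdict: not equivalent; witness: a=-2, b=1


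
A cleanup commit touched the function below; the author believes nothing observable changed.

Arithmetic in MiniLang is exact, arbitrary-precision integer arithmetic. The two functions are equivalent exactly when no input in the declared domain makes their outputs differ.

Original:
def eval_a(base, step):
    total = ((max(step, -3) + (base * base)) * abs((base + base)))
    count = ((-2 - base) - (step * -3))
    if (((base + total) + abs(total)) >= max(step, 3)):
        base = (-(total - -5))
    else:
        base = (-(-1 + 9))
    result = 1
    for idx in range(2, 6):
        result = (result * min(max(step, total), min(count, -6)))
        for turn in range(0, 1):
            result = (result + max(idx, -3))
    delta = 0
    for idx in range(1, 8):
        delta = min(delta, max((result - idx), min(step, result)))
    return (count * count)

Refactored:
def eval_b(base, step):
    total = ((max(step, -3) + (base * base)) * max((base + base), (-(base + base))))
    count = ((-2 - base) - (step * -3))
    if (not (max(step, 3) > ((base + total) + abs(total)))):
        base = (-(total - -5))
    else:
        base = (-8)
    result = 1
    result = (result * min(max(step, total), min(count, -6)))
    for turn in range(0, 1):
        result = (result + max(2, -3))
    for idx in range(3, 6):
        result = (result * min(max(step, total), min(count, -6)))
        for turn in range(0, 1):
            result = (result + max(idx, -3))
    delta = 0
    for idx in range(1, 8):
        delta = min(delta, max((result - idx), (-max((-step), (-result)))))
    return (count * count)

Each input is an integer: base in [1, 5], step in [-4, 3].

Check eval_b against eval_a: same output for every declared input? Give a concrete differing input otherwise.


Behavior is preserved: although comparison usage differs; and constant usage differs; and loop structure differs; and statement counts differ; and boolean connective usage differs; and arithmetic usage differs; and min/max/abs usage differs, the outputs never diverge.
As a probe, take base=2, step=3: eval_a runs total = 28; count = 5; (((base + total) + abs(total)) >= max(step, 3)) -> true; base = -33; result = 1; [idx=2]; result = -6; [turn=0]; result = -4; [idx=3]; result = 24; [turn=0]; result = 27; [idx=4]; result = -162; [turn=0]; result = -158; [idx=5]; result = 948; [turn=0]; result = 953; delta = 0; [idx=1]; delta = 0; [idx=2]; delta = 0; [idx=3]; delta = 0; [idx=4]; delta = 0; [idx=5]; delta = 0; [idx=6]; delta = 0; [idx=7]; delta = 0; return 25; eval_b runs total = 28; count = 5; (not (max(step, 3) > ((base + total) + abs(total)))) -> true; base = -33; result = 1; result = -6; [turn=0]; result = -4; [idx=3]; result = 24; [turn=0]; result = 27; [idx=4]; result = -162; [turn=0]; result = -158; [idx=5]; result = 948; [turn=0]; result = 953; delta = 0; [idx=1]; delta = 0; [idx=2]; delta = 0; [idx=3]; delta = 0; [idx=4]; delta = 0; [idx=5]; delta = 0; [idx=6]; delta = 0; [idx=7]; delta = 0; return 25; both end at 25.
Every one of the 40 inputs gives matching results.
verdict: equivalent
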